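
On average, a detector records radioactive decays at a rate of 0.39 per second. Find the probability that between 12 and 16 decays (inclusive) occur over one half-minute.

Over the interval, μ = 0.39 × 30 = 11.7 (a half-minute = 30 seconds).
P(12 ≤ N ≤ 16) = Σ_{j=12}^{16} e^(−11.7) · 11.7^j/j! ≈ 0.4179.

0.4179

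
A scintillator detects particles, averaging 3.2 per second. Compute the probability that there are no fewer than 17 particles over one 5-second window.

Over the interval, μ = 3.2 × 5 = 16 (a 5-second window = 5 seconds).
P(N ≥ 17) = 1 − P(N ≤ 16) = 1 − Σ_{j=0}^{16} e^(−μ) μ^j/j! ≈ 0.4340.

0.4340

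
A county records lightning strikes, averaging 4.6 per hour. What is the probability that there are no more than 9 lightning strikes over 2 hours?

Over the interval, μ = 4.6 × 2 = 9.2 (2 hours).
P(N ≤ 9) = Σ_{j=0}^{9} e^(−μ) μ^j/j! ≈ 0.5611.

0.5611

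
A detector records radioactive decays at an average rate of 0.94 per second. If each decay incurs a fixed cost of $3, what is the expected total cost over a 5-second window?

E[N] = 0.94 × 5 = 4.7 (a 5-second window = 5 seconds); E[cost] = 4.7 × $3 = $14.1.

$14.1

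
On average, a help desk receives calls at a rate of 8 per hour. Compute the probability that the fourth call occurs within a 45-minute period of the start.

Over the interval, μ = 8 × 0.75 = 6 (a 45-minute period = 0.75 hours).
The fourth arrival falls in the interval iff at least 4 events occur there: P(S_4 ≤ t) = P(N ≥ 4) = 1 − P(N ≤ 3) ≈ 0.8488.

0.8488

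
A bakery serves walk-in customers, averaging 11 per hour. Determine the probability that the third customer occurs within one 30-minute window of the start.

Over the interval, μ = 11 × 0.5 = 5.5 (a 30-minute window = 0.5 hours).
The third arrival falls in the interval iff at least 3 events occur there: P(S_3 ≤ t) = P(N ≥ 3) = 1 − P(N ≤ 2) ≈ 0.9116.

0.9116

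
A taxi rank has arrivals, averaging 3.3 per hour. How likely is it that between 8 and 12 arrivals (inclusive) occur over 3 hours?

0.5716

Over the interval, μ = 3.3 × 3 = 9.9 (3 hours).
P(8 ≤ N ≤ 12) = Σ_{j=8}^{12} e^(−9.9) · 9.9^j/j! ≈ 0.5716.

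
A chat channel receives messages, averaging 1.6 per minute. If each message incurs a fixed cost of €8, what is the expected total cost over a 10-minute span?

€128

E[N] = 1.6 × 10 = 16 (a 10-minute span = 10 minutes); E[cost] = 16 × €8 = €128.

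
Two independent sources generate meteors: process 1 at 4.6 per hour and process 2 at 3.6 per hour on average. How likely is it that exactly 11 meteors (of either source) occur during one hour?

Independent Poisson processes superpose: combined rate λ = 4.6 + 3.6 = 8.2 per hour.
So μ = 8.2.
P(N = 11) = e^(−8.2) · 8.2^11/11! ≈ 0.0776.

0.0776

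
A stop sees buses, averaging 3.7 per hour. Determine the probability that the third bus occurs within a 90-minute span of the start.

0.9147

Over the interval, μ = 3.7 × 1.5 = 5.55 (a 90-minute span = 1.5 hours).
The third arrival falls in the interval iff at least 3 events occur there: P(S_3 ≤ t) = P(N ≥ 3) = 1 − P(N ≤ 2) ≈ 0.9147.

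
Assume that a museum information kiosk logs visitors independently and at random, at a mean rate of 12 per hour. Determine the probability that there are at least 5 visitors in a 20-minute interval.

0.3712

Over the interval, μ = 12 × 1/3 = 4 (a 20-minute interval = 1/3 hours).
P(N ≥ 5) = 1 − P(N ≤ 4) = 1 − Σ_{j=0}^{4} e^(−μ) μ^j/j! ≈ 0.3712.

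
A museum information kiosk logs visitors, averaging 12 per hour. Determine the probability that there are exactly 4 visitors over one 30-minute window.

Over the interval, μ = 12 × 0.5 = 6 (a 30-minute window = 0.5 hours).
P(N = 4) = e^(−μ) μ^4/4! = e^(−6) · 6^4/24 ≈ 0.1339.

0.1339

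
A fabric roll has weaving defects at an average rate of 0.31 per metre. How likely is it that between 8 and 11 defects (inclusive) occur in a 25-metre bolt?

0.4169

Over the interval, μ = 0.31 × 25 = 7.75 (a 25-metre bolt = 25 metres).
P(8 ≤ N ≤ 11) = Σ_{j=8}^{11} e^(−7.75) · 7.75^j/j! ≈ 0.4169.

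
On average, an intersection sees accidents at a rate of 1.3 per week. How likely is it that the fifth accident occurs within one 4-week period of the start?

Over the interval, μ = 1.3 × 4 = 5.2 (a 4-week period = 4 weeks).
The fifth arrival falls in the interval iff at least 5 events occur there: P(S_5 ≤ t) = P(N ≥ 5) = 1 − P(N ≤ 4) ≈ 0.5939.

0.5939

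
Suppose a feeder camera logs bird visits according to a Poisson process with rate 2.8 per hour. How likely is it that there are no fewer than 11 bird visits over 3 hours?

Over the interval, μ = 2.8 × 3 = 8.4 (3 hours).
P(N ≥ 11) = 1 − P(N ≤ 10) = 1 − Σ_{j=0}^{10} e^(−μ) μ^j/j! ≈ 0.2257.

0.2257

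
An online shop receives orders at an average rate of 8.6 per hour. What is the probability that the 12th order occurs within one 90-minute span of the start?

0.6366

Over the interval, μ = 8.6 × 1.5 = 12.9 (a 90-minute span = 1.5 hours).
The 12th arrival falls in the interval iff at least 12 events occur there: P(S_12 ≤ t) = P(N ≥ 12) = 1 − P(N ≤ 11) ≈ 0.6366.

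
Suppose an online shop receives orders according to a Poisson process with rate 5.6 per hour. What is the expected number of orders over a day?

E[N] = λt = 5.6 × 24 = 134.4 (a day = 24 hours).

134.4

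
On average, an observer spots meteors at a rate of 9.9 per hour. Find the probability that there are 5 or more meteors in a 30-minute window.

Over the interval, μ = 9.9 × 0.5 = 4.95 (a 30-minute window = 0.5 hours).
P(N ≥ 5) = 1 − P(N ≤ 4) = 1 − Σ_{j=0}^{4} e^(−μ) μ^j/j! ≈ 0.5507.

0.5507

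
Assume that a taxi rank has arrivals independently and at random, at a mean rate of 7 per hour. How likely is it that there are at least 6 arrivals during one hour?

0.6993

With mean μ = 7 per hour,
P(N ≥ 6) = 1 − P(N ≤ 5) = 1 − Σ_{j=0}^{5} e^(−μ) μ^j/j! ≈ 0.6993.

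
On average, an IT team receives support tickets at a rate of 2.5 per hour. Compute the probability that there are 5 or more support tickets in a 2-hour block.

Over the interval, μ = 2.5 × 2 = 5 (a 2-hour block = 2 hours).
P(N ≥ 5) = 1 − P(N ≤ 4) = 1 − Σ_{j=0}^{4} e^(−μ) μ^j/j! ≈ 0.5595.

0.5595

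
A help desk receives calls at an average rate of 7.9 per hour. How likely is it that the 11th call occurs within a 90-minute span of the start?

0.6369

Over the interval, μ = 7.9 × 1.5 = 11.85 (a 90-minute span = 1.5 hours).
The 11th arrival falls in the interval iff at least 11 events occur there: P(S_11 ≤ t) = P(N ≥ 11) = 1 − P(N ≤ 10) ≈ 0.6369.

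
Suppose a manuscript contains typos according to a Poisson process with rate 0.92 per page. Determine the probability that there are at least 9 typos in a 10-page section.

0.5704

Over the interval, μ = 0.92 × 10 = 9.2 (a 10-page section = 10 pages).
P(N ≥ 9) = 1 − P(N ≤ 8) = 1 − Σ_{j=0}^{8} e^(−μ) μ^j/j! ≈ 0.5704.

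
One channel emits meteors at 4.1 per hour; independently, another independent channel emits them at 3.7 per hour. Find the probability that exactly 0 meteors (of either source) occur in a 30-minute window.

Independent Poisson processes superpose: combined rate λ = 4.1 + 3.7 = 7.8 per hour.
Over the interval, μ = 7.8 × 0.5 = 3.9 (a 30-minute window = 0.5 hours).
P(N = 0) = e^(−3.9) · 3.9^0/0! ≈ 0.0202.

0.0202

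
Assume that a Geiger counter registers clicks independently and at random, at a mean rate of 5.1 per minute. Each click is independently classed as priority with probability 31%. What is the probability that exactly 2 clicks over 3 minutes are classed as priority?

Thinning: the clicks that are classed as priority themselves form a Poisson process with rate 0.31 × 5.1 = 1.581 per minute.
Over the interval, μ = 1.581 × 3 = 4.743 (3 minutes).
P(N = 2) = e^(−4.743) · 4.743^2/2! ≈ 0.0980.

0.0980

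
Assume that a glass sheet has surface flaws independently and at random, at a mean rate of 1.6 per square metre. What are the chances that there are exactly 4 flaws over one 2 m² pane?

0.1781

Over the interval, μ = 1.6 × 2 = 3.2 (a 2 m² pane = 2 square metres).
P(N = 4) = e^(−μ) μ^4/4! = e^(−3.2) · 3.2^4/24 ≈ 0.1781.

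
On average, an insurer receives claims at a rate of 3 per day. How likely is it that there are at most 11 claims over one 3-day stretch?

Over the interval, μ = 3 × 3 = 9 (a 3-day stretch = 3 days).
P(N ≤ 11) = Σ_{j=0}^{11} e^(−μ) μ^j/j! ≈ 0.8030.

0.8030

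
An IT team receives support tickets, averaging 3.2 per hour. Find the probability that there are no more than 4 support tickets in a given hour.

With mean μ = 3.2 per hour,
P(N ≤ 4) = Σ_{j=0}^{4} e^(−μ) μ^j/j! ≈ 0.7806.

0.7806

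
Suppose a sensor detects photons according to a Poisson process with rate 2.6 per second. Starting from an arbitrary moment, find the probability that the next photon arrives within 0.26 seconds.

0.4914

Inter-arrival times are exponential with rate λ = 2.6 per second.
P(T ≤ 0.26) = 1 − e^(−λt) = 1 − e^(−2.6 × 0.26) = 1 − e^(−0.676) ≈ 0.4914.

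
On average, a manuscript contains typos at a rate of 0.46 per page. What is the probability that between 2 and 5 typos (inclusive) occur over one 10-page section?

0.6295

Over the interval, μ = 0.46 × 10 = 4.6 (a 10-page section = 10 pages).
P(2 ≤ N ≤ 5) = Σ_{j=2}^{5} e^(−4.6) · 4.6^j/j! ≈ 0.6295.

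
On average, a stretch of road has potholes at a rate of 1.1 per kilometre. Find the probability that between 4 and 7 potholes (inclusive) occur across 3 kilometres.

0.3999

Over the interval, μ = 1.1 × 3 = 3.3 (3 kilometres).
P(4 ≤ N ≤ 7) = Σ_{j=4}^{7} e^(−3.3) · 3.3^j/j! ≈ 0.3999.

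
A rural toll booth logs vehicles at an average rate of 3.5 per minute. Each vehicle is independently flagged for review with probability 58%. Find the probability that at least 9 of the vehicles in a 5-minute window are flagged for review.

Thinning: the vehicles that are flagged for review themselves form a Poisson process with rate 0.58 × 3.5 = 2.03 per minute.
Over the interval, μ = 2.03 × 5 = 10.15 (a 5-minute window = 5 minutes).
P(N ≥ 9) = 1 − P(N ≤ 8) ≈ 0.6838.

0.6838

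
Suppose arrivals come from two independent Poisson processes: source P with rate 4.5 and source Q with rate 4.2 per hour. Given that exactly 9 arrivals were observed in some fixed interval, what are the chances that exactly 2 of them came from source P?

Given the total, each event is independently from source P with probability p = λ_P/(λ_P+λ_Q) = 4.5/8.7 ≈ 0.5172.
So K ~ Binomial(9, 4.5/8.7): P(K = 2) = C(9,2) · (4.5/8.7)^2 · (4.2/8.7)^7 ≈ 0.0589.

0.0589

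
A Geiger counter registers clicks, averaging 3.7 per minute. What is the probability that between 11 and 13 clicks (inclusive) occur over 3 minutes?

0.3239

Over the interval, μ = 3.7 × 3 = 11.1 (3 minutes).
P(11 ≤ N ≤ 13) = Σ_{j=11}^{13} e^(−11.1) · 11.1^j/j! ≈ 0.3239.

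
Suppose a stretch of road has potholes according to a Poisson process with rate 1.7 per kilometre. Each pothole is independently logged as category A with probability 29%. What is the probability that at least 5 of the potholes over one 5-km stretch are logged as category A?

0.1042

Thinning: the potholes that are logged as category A themselves form a Poisson process with rate 0.29 × 1.7 = 0.493 per kilometre.
Over the interval, μ = 0.493 × 5 = 2.465 (a 5-km stretch = 5 kilometres).
P(N ≥ 5) = 1 − P(N ≤ 4) ≈ 0.1042.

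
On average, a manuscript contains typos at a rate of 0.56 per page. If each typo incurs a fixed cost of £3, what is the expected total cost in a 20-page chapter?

£33.6

E[N] = 0.56 × 20 = 11.2 (a 20-page chapter = 20 pages); E[cost] = 11.2 × £3 = £33.6.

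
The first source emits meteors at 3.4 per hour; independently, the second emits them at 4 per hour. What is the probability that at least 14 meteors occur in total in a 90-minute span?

0.2281

Independent Poisson processes superpose: combined rate λ = 3.4 + 4 = 7.4 per hour.
Over the interval, μ = 7.4 × 1.5 = 11.1 (a 90-minute span = 1.5 hours).
P(N ≥ 14) = 1 − P(N ≤ 13) ≈ 0.2281.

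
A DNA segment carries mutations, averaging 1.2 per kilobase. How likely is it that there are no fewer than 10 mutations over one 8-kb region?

Over the interval, μ = 1.2 × 8 = 9.6 (an 8-kb region = 8 kilobases).
P(N ≥ 10) = 1 − P(N ≤ 9) = 1 − Σ_{j=0}^{9} e^(−μ) μ^j/j! ≈ 0.4911.

0.4911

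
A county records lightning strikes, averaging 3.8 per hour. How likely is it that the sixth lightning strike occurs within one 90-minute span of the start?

Over the interval, μ = 3.8 × 1.5 = 5.7 (a 90-minute span = 1.5 hours).
The sixth arrival falls in the interval iff at least 6 events occur there: P(S_6 ≤ t) = P(N ≥ 6) = 1 − P(N ≤ 5) ≈ 0.5050.

0.5050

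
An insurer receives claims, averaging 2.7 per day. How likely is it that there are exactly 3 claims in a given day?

With mean μ = 2.7 per day,
P(N = 3) = e^(−μ) μ^3/3! = e^(−2.7) · 2.7^3/6 ≈ 0.2205.

0.2205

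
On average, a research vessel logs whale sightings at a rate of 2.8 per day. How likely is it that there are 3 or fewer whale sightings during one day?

With mean μ = 2.8 per day,
P(N ≤ 3) = Σ_{j=0}^{3} e^(−μ) μ^j/j! ≈ 0.6919.

0.6919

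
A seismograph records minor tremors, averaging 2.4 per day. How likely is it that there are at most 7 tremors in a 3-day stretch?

Over the interval, μ = 2.4 × 3 = 7.2 (a 3-day stretch = 3 days).
P(N ≤ 7) = Σ_{j=0}^{7} e^(−μ) μ^j/j! ≈ 0.5689.

0.5689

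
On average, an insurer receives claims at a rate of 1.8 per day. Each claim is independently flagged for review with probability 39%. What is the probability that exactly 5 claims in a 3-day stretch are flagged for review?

Thinning: the claims that are flagged for review themselves form a Poisson process with rate 0.39 × 1.8 = 0.702 per day.
Over the interval, μ = 0.702 × 3 = 2.106 (a 3-day stretch = 3 days).
P(N = 5) = e^(−2.106) · 2.106^5/5! ≈ 0.0420.

0.0420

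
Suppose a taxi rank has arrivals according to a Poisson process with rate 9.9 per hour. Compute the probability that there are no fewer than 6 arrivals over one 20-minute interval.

0.1171

Over the interval, μ = 9.9 × 1/3 = 3.3 (a 20-minute interval = 1/3 hours).
P(N ≥ 6) = 1 − P(N ≤ 5) = 1 − Σ_{j=0}^{5} e^(−μ) μ^j/j! ≈ 0.1171.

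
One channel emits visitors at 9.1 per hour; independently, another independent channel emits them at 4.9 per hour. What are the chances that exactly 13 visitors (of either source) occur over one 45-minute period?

Independent Poisson processes superpose: combined rate λ = 9.1 + 4.9 = 14 per hour.
Over the interval, μ = 14 × 0.75 = 10.5 (a 45-minute period = 0.75 hours).
P(N = 13) = e^(−10.5) · 10.5^13/13! ≈ 0.0834.

0.0834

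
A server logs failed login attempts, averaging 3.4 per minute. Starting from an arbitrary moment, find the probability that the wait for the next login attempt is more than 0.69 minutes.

The wait for the next event is exponential with rate λ = 3.4 per minute.
P(T > 0.69) = e^(−λt) = e^(−3.4 × 0.69) = e^(−2.346) ≈ 0.0958.

0.0958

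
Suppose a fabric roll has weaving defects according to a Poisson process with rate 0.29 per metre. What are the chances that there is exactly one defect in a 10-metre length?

Over the interval, μ = 0.29 × 10 = 2.9 (a 10-metre length = 10 metres).
P(N = 1) = e^(−μ) μ^1/1! = e^(−2.9) · 2.9^1/1 ≈ 0.1596.

0.1596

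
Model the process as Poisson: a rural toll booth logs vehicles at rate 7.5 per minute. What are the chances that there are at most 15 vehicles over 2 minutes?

0.5681

Over the interval, μ = 7.5 × 2 = 15 (2 minutes).
P(N ≤ 15) = Σ_{j=0}^{15} e^(−μ) μ^j/j! ≈ 0.5681.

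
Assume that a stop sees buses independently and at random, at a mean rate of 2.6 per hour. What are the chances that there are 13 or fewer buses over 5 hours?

0.5730

Over the interval, μ = 2.6 × 5 = 13 (5 hours).
P(N ≤ 13) = Σ_{j=0}^{13} e^(−μ) μ^j/j! ≈ 0.5730.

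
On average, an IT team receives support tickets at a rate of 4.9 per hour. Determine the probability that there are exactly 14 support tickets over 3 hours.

Over the interval, μ = 4.9 × 3 = 14.7 (3 hours).
P(N = 14) = e^(−μ) μ^14/14! = e^(−14.7) · 14.7^14/87178291200 ≈ 0.1042.

0.1042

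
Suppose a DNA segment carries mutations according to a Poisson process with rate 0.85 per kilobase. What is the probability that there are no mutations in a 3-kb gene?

Over the interval, μ = 0.85 × 3 = 2.55 (a 3-kb gene = 3 kilobases).
P(N = 0) = e^(−μ) μ^0/0! = e^(−2.55) · 2.55^0/1 ≈ 0.0781.

0.0781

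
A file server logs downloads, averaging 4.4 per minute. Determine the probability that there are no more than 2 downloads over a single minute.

0.1851

With mean μ = 4.4 per minute,
P(N ≤ 2) = Σ_{j=0}^{2} e^(−μ) μ^j/j! ≈ 0.1851.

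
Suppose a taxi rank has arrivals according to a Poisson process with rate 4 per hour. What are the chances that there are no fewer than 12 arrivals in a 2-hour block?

0.1119

Over the interval, μ = 4 × 2 = 8 (a 2-hour block = 2 hours).
P(N ≥ 12) = 1 − P(N ≤ 11) = 1 − Σ_{j=0}^{11} e^(−μ) μ^j/j! ≈ 0.1119.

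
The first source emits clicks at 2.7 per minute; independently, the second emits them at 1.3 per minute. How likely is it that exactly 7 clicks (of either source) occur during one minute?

0.0595

Independent Poisson processes superpose: combined rate λ = 2.7 + 1.3 = 4 per minute.
So μ = 4.
P(N = 7) = e^(−4) · 4^7/7! ≈ 0.0595.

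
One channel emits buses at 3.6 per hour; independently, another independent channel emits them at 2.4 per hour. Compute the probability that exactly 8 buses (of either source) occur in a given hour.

0.1033

Independent Poisson processes superpose: combined rate λ = 3.6 + 2.4 = 6 per hour.
So μ = 6.
P(N = 8) = e^(−6) · 6^8/8! ≈ 0.1033.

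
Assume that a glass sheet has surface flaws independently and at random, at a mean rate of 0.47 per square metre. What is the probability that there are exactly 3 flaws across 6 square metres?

Over the interval, μ = 0.47 × 6 = 2.82 (6 square metres).
P(N = 3) = e^(−μ) μ^3/3! = e^(−2.82) · 2.82^3/6 ≈ 0.2228.

0.2228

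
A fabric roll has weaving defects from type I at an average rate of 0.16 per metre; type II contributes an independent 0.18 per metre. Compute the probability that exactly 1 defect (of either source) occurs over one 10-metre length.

0.1135

Independent Poisson processes superpose: combined rate λ = 0.16 + 0.18 = 0.34 per metre.
Over the interval, μ = 0.34 × 10 = 3.4 (a 10-metre length = 10 metres).
P(N = 1) = e^(−3.4) · 3.4^1/1! ≈ 0.1135.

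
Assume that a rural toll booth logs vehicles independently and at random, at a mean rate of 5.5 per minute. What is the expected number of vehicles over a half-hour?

165

E[N] = λt = 5.5 × 30 = 165 (a half-hour = 30 minutes).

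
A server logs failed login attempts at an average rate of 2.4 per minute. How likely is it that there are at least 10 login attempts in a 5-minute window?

0.7576

Over the interval, μ = 2.4 × 5 = 12 (a 5-minute window = 5 minutes).
P(N ≥ 10) = 1 − P(N ≤ 9) = 1 − Σ_{j=0}^{9} e^(−μ) μ^j/j! ≈ 0.7576.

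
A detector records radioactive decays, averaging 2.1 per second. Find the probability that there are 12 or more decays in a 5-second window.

Over the interval, μ = 2.1 × 5 = 10.5 (a 5-second window = 5 seconds).
P(N ≥ 12) = 1 − P(N ≤ 11) = 1 − Σ_{j=0}^{11} e^(−μ) μ^j/j! ≈ 0.3613.

0.3613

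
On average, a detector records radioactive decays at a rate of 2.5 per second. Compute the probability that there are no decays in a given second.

With mean μ = 2.5 per second,
P(N = 0) = e^(−μ) μ^0/0! = e^(−2.5) · 2.5^0/1 ≈ 0.0821.

0.0821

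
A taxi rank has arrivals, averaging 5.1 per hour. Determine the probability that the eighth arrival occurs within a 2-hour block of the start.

Over the interval, μ = 5.1 × 2 = 10.2 (a 2-hour block = 2 hours).
The eighth arrival falls in the interval iff at least 8 events occur there: P(S_8 ≤ t) = P(N ≥ 8) = 1 − P(N ≤ 7) ≈ 0.7973.

0.7973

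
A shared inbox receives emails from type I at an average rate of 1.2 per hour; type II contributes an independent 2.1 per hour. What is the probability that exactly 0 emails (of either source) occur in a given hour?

Independent Poisson processes superpose: combined rate λ = 1.2 + 2.1 = 3.3 per hour.
So μ = 3.3.
P(N = 0) = e^(−3.3) · 3.3^0/0! ≈ 0.0369.

0.0369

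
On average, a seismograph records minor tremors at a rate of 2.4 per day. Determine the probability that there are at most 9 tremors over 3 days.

0.8096

Over the interval, μ = 2.4 × 3 = 7.2 (3 days).
P(N ≤ 9) = Σ_{j=0}^{9} e^(−μ) μ^j/j! ≈ 0.8096.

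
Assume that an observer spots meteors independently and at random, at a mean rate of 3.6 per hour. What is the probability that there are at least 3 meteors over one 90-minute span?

0.9052

Over the interval, μ = 3.6 × 1.5 = 5.4 (a 90-minute span = 1.5 hours).
P(N ≥ 3) = 1 − P(N ≤ 2) = 1 − Σ_{j=0}^{2} e^(−μ) μ^j/j! ≈ 0.9052.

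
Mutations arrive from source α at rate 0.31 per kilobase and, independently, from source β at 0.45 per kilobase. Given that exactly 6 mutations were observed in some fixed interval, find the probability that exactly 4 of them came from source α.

Given the total, each event is independently from source α with probability p = λ_α/(λ_α+λ_β) = 0.31/0.76 ≈ 0.4079.
So K ~ Binomial(6, 0.31/0.76): P(K = 4) = C(6,4) · (0.31/0.76)^4 · (0.45/0.76)^2 ≈ 0.1456.

0.1456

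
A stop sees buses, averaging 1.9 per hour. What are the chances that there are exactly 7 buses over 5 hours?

0.1037

Over the interval, μ = 1.9 × 5 = 9.5 (5 hours).
P(N = 7) = e^(−μ) μ^7/7! = e^(−9.5) · 9.5^7/5040 ≈ 0.1037.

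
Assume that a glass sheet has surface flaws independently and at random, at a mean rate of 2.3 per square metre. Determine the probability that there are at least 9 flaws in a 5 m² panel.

Over the interval, μ = 2.3 × 5 = 11.5 (a 5 m² panel = 5 square metres).
P(N ≥ 9) = 1 − P(N ≤ 8) = 1 − Σ_{j=0}^{8} e^(−μ) μ^j/j! ≈ 0.8094.

0.8094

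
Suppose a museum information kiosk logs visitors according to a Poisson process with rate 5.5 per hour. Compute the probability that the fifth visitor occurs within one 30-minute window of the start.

Over the interval, μ = 5.5 × 0.5 = 2.75 (a 30-minute window = 0.5 hours).
The fifth arrival falls in the interval iff at least 5 events occur there: P(S_5 ≤ t) = P(N ≥ 5) = 1 − P(N ≤ 4) ≈ 0.1446.

0.1446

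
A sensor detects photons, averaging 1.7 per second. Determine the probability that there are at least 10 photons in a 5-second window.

0.3470

Over the interval, μ = 1.7 × 5 = 8.5 (a 5-second window = 5 seconds).
P(N ≥ 10) = 1 − P(N ≤ 9) = 1 − Σ_{j=0}^{9} e^(−μ) μ^j/j! ≈ 0.3470.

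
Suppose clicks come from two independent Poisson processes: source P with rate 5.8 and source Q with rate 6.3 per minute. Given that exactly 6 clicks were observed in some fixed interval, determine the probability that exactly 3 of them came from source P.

0.3109

Given the total, each event is independently from source P with probability p = λ_P/(λ_P+λ_Q) = 5.8/12.1 ≈ 0.4793.
So K ~ Binomial(6, 5.8/12.1): P(K = 3) = C(6,3) · (5.8/12.1)^3 · (6.3/12.1)^3 ≈ 0.3109.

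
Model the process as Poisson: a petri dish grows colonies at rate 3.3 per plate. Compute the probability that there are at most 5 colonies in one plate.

0.8829

With mean μ = 3.3 per plate,
P(N ≤ 5) = Σ_{j=0}^{5} e^(−μ) μ^j/j! ≈ 0.8829.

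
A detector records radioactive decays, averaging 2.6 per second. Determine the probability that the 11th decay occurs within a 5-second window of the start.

0.7483

Over the interval, μ = 2.6 × 5 = 13 (a 5-second window = 5 seconds).
The 11th arrival falls in the interval iff at least 11 events occur there: P(S_11 ≤ t) = P(N ≥ 11) = 1 − P(N ≤ 10) ≈ 0.7483.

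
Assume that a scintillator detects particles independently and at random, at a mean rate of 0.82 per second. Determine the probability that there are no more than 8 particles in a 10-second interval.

Over the interval, μ = 0.82 × 10 = 8.2 (a 10-second interval = 10 seconds).
P(N ≤ 8) = Σ_{j=0}^{8} e^(−μ) μ^j/j! ≈ 0.5647.

0.5647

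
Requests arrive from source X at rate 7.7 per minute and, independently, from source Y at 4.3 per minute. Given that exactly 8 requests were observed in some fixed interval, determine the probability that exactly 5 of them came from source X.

Given the total, each event is independently from source X with probability p = λ_X/(λ_X+λ_Y) = 7.7/12 ≈ 0.6417.
So K ~ Binomial(8, 7.7/12): P(K = 5) = C(8,5) · (7.7/12)^5 · (4.3/12)^3 ≈ 0.2803.

0.2803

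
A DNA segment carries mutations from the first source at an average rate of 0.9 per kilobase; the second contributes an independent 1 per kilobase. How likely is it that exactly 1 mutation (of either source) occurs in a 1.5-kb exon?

Independent Poisson processes superpose: combined rate λ = 0.9 + 1 = 1.9 per kilobase.
Over the interval, μ = 1.9 × 1.5 = 2.85 (a 1.5-kb exon = 1.5 kilobases).
P(N = 1) = e^(−2.85) · 2.85^1/1! ≈ 0.1649.

0.1649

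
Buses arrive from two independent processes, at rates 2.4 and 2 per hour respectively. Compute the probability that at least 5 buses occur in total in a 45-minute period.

Independent Poisson processes superpose: combined rate λ = 2.4 + 2 = 4.4 per hour.
Over the interval, μ = 4.4 × 0.75 = 3.3 (a 45-minute period = 0.75 hours).
P(N ≥ 5) = 1 − P(N ≤ 4) ≈ 0.2374.

0.2374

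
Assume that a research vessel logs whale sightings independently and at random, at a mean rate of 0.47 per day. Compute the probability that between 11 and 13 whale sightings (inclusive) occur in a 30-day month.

0.2847

Over the interval, μ = 0.47 × 30 = 14.1 (a 30-day month = 30 days).
P(11 ≤ N ≤ 13) = Σ_{j=11}^{13} e^(−14.1) · 14.1^j/j! ≈ 0.2847.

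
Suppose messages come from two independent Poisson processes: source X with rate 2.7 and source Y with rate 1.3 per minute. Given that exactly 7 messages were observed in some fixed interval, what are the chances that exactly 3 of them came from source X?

Given the total, each event is independently from source X with probability p = λ_X/(λ_X+λ_Y) = 2.7/4 = 0.6750.
So K ~ Binomial(7, 2.7/4): P(K = 3) = C(7,3) · (2.7/4)^3 · (1.3/4)^4 ≈ 0.1201.

0.1201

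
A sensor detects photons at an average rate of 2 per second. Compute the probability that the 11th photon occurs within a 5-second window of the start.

0.4170

Over the interval, μ = 2 × 5 = 10 (a 5-second window = 5 seconds).
The 11th arrival falls in the interval iff at least 11 events occur there: P(S_11 ≤ t) = P(N ≥ 11) = 1 − P(N ≤ 10) ≈ 0.4170.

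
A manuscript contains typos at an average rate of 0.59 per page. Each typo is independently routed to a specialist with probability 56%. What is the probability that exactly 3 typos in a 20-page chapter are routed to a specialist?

Thinning: the typos that are routed to a specialist themselves form a Poisson process with rate 0.56 × 0.59 = 0.3304 per page.
Over the interval, μ = 0.3304 × 20 = 6.608 (a 20-page chapter = 20 pages).
P(N = 3) = e^(−6.608) · 6.608^3/3! ≈ 0.0649.

0.0649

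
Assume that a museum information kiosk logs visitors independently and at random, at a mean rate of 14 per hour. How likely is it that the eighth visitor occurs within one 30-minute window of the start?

Over the interval, μ = 14 × 0.5 = 7 (a 30-minute window = 0.5 hours).
The eighth arrival falls in the interval iff at least 8 events occur there: P(S_8 ≤ t) = P(N ≥ 8) = 1 − P(N ≤ 7) ≈ 0.4013.

0.4013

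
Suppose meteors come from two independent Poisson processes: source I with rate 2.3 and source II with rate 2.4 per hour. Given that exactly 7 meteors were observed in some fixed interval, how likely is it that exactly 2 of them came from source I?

Given the total, each event is independently from source I with probability p = λ_I/(λ_I+λ_II) = 2.3/4.7 ≈ 0.4894.
So K ~ Binomial(7, 2.3/4.7): P(K = 2) = C(7,2) · (2.3/4.7)^2 · (2.4/4.7)^5 ≈ 0.1746.

0.1746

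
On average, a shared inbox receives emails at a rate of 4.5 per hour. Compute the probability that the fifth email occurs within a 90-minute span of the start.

0.8030

Over the interval, μ = 4.5 × 1.5 = 6.75 (a 90-minute span = 1.5 hours).
The fifth arrival falls in the interval iff at least 5 events occur there: P(S_5 ≤ t) = P(N ≥ 5) = 1 − P(N ≤ 4) ≈ 0.8030.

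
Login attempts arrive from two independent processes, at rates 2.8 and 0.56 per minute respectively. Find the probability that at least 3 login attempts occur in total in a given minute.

0.6525

Independent Poisson processes superpose: combined rate λ = 2.8 + 0.56 = 3.36 per minute.
So μ = 3.36.
P(N ≥ 3) = 1 − P(N ≤ 2) ≈ 0.6525.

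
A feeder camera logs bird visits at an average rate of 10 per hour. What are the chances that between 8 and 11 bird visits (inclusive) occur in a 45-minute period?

0.3961

Over the interval, μ = 10 × 0.75 = 7.5 (a 45-minute period = 0.75 hours).
P(8 ≤ N ≤ 11) = Σ_{j=8}^{11} e^(−7.5) · 7.5^j/j! ≈ 0.3961.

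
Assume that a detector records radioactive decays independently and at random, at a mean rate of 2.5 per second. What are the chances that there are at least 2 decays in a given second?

0.7127

With mean μ = 2.5 per second,
P(N ≥ 2) = 1 − P(N ≤ 1) = 1 − Σ_{j=0}^{1} e^(−μ) μ^j/j! ≈ 0.7127.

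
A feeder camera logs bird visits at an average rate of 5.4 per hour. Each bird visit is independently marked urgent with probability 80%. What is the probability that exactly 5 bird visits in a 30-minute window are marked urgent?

0.0452

Thinning: the bird visits that are marked urgent themselves form a Poisson process with rate 0.8 × 5.4 = 4.32 per hour.
Over the interval, μ = 4.32 × 0.5 = 2.16 (a 30-minute window = 0.5 hours).
P(N = 5) = e^(−2.16) · 2.16^5/5! ≈ 0.0452.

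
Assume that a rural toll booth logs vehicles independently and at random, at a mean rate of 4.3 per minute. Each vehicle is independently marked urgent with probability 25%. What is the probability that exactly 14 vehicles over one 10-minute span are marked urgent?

Thinning: the vehicles that are marked urgent themselves form a Poisson process with rate 0.25 × 4.3 = 1.075 per minute.
Over the interval, μ = 1.075 × 10 = 10.75 (a 10-minute span = 10 minutes).
P(N = 14) = e^(−10.75) · 10.75^14/14! ≈ 0.0677.

0.0677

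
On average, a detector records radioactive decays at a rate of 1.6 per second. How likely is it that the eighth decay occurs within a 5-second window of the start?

0.5470

Over the interval, μ = 1.6 × 5 = 8 (a 5-second window = 5 seconds).
The eighth arrival falls in the interval iff at least 8 events occur there: P(S_8 ≤ t) = P(N ≥ 8) = 1 − P(N ≤ 7) ≈ 0.5470.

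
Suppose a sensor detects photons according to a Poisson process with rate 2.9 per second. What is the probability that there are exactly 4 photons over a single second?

0.1622

With mean μ = 2.9 per second,
P(N = 4) = e^(−μ) μ^4/4! = e^(−2.9) · 2.9^4/24 ≈ 0.1622.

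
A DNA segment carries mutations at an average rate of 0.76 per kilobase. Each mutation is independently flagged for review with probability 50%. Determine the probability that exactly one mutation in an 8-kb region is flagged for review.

Thinning: the mutations that are flagged for review themselves form a Poisson process with rate 0.5 × 0.76 = 0.38 per kilobase.
Over the interval, μ = 0.38 × 8 = 3.04 (an 8-kb region = 8 kilobases).
P(N = 1) = e^(−3.04) · 3.04^1/1! ≈ 0.1454.

0.1454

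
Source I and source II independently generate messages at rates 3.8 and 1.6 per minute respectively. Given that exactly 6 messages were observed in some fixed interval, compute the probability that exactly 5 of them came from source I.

Given the total, each event is independently from source I with probability p = λ_I/(λ_I+λ_II) = 3.8/5.4 ≈ 0.7037.
So K ~ Binomial(6, 3.8/5.4): P(K = 5) = C(6,5) · (3.8/5.4)^5 · (1.6/5.4)^1 ≈ 0.3068.

0.3068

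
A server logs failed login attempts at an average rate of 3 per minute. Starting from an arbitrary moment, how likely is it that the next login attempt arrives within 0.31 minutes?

Inter-arrival times are exponential with rate λ = 3 per minute.
P(T ≤ 0.31) = 1 − e^(−λt) = 1 − e^(−3 × 0.31) = 1 − e^(−0.93) ≈ 0.6054.

0.6054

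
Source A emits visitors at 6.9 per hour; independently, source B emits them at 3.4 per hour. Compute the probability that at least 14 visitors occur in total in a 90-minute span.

0.6785

Independent Poisson processes superpose: combined rate λ = 6.9 + 3.4 = 10.3 per hour.
Over the interval, μ = 10.3 × 1.5 = 15.45 (a 90-minute span = 1.5 hours).
P(N ≥ 14) = 1 − P(N ≤ 13) ≈ 0.6785.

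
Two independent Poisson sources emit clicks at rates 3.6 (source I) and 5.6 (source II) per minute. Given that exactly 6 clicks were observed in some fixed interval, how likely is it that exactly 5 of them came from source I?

0.0335

Given the total, each event is independently from source I with probability p = λ_I/(λ_I+λ_II) = 3.6/9.2 ≈ 0.3913.
So K ~ Binomial(6, 3.6/9.2): P(K = 5) = C(6,5) · (3.6/9.2)^5 · (5.6/9.2)^1 ≈ 0.0335.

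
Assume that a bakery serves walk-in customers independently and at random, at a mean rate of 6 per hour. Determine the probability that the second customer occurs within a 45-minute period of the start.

Over the interval, μ = 6 × 0.75 = 4.5 (a 45-minute period = 0.75 hours).
The second arrival falls in the interval iff at least 2 events occur there: P(S_2 ≤ t) = P(N ≥ 2) = 1 − P(N ≤ 1) ≈ 0.9389.

0.9389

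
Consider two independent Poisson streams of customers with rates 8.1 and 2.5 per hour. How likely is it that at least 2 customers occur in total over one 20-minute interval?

0.8676

Independent Poisson processes superpose: combined rate λ = 8.1 + 2.5 = 10.6 per hour.
Over the interval, μ = 10.6 × 1/3 ≈ 3.53333 (a 20-minute interval = 1/3 hours).
P(N ≥ 2) = 1 − P(N ≤ 1) ≈ 0.8676.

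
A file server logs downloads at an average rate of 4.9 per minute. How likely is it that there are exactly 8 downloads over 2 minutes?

0.1170

Over the interval, μ = 4.9 × 2 = 9.8 (2 minutes).
P(N = 8) = e^(−μ) μ^8/8! = e^(−9.8) · 9.8^8/40320 ≈ 0.1170.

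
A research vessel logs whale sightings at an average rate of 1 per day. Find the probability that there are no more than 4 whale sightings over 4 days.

Over the interval, μ = 1 × 4 = 4 (4 days).
P(N ≤ 4) = Σ_{j=0}^{4} e^(−μ) μ^j/j! ≈ 0.6288.

0.6288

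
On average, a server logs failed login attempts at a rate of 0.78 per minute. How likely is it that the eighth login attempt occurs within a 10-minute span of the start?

Over the interval, μ = 0.78 × 10 = 7.8 (a 10-minute span = 10 minutes).
The eighth arrival falls in the interval iff at least 8 events occur there: P(S_8 ≤ t) = P(N ≥ 8) = 1 − P(N ≤ 7) ≈ 0.5188.

0.5188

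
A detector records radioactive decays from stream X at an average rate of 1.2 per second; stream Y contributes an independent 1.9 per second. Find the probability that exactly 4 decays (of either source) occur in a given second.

Independent Poisson processes superpose: combined rate λ = 1.2 + 1.9 = 3.1 per second.
So μ = 3.1.
P(N = 4) = e^(−3.1) · 3.1^4/4! ≈ 0.1733.

0.1733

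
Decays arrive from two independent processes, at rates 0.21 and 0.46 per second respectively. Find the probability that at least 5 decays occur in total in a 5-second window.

Independent Poisson processes superpose: combined rate λ = 0.21 + 0.46 = 0.67 per second.
Over the interval, μ = 0.67 × 5 = 3.35 (a 5-second window = 5 seconds).
P(N ≥ 5) = 1 − P(N ≤ 4) ≈ 0.2466.

0.2466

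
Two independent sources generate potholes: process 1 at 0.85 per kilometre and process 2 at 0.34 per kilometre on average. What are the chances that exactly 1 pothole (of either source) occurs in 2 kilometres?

0.2203

Independent Poisson processes superpose: combined rate λ = 0.85 + 0.34 = 1.19 per kilometre.
Over the interval, μ = 1.19 × 2 = 2.38 (2 kilometres).
P(N = 1) = e^(−2.38) · 2.38^1/1! ≈ 0.2203.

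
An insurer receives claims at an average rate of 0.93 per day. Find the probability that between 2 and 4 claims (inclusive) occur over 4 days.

0.5690

Over the interval, μ = 0.93 × 4 = 3.72 (4 days).
P(2 ≤ N ≤ 4) = Σ_{j=2}^{4} e^(−3.72) · 3.72^j/j! ≈ 0.5690.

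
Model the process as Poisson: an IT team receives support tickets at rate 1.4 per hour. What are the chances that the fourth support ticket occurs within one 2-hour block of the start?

Over the interval, μ = 1.4 × 2 = 2.8 (a 2-hour block = 2 hours).
The fourth arrival falls in the interval iff at least 4 events occur there: P(S_4 ≤ t) = P(N ≥ 4) = 1 − P(N ≤ 3) ≈ 0.3081.

0.3081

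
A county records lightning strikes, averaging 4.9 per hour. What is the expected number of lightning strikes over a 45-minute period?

E[N] = λt = 4.9 × 0.75 = 3.675 (a 45-minute period = 0.75 hours).

3.675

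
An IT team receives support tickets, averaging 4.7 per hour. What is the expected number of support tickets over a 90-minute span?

E[N] = λt = 4.7 × 1.5 = 7.05 (a 90-minute span = 1.5 hours).

7.05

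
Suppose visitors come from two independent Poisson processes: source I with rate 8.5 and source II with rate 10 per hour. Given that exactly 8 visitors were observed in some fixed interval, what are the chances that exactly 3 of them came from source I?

0.2507

Given the total, each event is independently from source I with probability p = λ_I/(λ_I+λ_II) = 8.5/18.5 ≈ 0.4595.
So K ~ Binomial(8, 8.5/18.5): P(K = 3) = C(8,3) · (8.5/18.5)^3 · (10/18.5)^5 ≈ 0.2507.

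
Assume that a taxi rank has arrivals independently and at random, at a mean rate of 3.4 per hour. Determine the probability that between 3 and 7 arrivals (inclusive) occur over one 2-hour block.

0.5940

Over the interval, μ = 3.4 × 2 = 6.8 (a 2-hour block = 2 hours).
P(3 ≤ N ≤ 7) = Σ_{j=3}^{7} e^(−6.8) · 6.8^j/j! ≈ 0.5940.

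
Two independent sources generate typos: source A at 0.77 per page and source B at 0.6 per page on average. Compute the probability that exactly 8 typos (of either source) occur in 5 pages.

Independent Poisson processes superpose: combined rate λ = 0.77 + 0.6 = 1.37 per page.
Over the interval, μ = 1.37 × 5 = 6.85 (5 pages).
P(N = 8) = e^(−6.85) · 6.85^8/8! ≈ 0.1274.

0.1274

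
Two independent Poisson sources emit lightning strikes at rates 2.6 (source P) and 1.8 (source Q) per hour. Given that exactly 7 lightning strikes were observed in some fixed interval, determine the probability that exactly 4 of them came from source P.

0.2922

Given the total, each event is independently from source P with probability p = λ_P/(λ_P+λ_Q) = 2.6/4.4 ≈ 0.5909.
So K ~ Binomial(7, 2.6/4.4): P(K = 4) = C(7,4) · (2.6/4.4)^4 · (1.8/4.4)^3 ≈ 0.2922.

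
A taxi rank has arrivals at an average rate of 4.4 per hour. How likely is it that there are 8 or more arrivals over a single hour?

0.0786

With mean μ = 4.4 per hour,
P(N ≥ 8) = 1 − P(N ≤ 7) = 1 − Σ_{j=0}^{7} e^(−μ) μ^j/j! ≈ 0.0786.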